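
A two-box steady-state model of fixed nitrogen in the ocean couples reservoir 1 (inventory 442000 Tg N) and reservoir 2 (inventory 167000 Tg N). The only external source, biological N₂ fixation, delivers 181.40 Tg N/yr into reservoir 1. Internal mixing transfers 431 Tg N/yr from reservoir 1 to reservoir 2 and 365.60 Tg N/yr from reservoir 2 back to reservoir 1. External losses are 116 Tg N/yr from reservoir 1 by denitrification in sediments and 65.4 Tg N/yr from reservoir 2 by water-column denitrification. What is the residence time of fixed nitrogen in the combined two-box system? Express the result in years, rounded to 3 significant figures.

Treat the two boxes together as one reservoir: the mixing fluxes between them are internal recycling, so τ = ΣM / Σ(external losses).
M_total = 442000 + 167000 = 609000 Tg N.
ΣF_external_out = 116 + 65.4 = 181.40 Tg N/yr.
τ = M_total / ΣF_ext = 609000 / 181.40 = 3357 yr.

3360 yr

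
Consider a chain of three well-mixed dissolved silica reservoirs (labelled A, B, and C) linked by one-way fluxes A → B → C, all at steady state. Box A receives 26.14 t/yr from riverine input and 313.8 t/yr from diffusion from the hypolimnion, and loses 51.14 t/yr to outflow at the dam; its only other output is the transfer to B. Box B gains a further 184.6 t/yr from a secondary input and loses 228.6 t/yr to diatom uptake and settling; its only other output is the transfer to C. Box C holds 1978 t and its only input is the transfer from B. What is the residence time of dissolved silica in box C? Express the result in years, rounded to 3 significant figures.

Box A: F(A→B) = (26.14 + 313.8) − 51.14 = 288.80 t/yr.
Box B: F(B→C) = (288.80 + 184.6) − 228.6 = 244.80 t/yr.
Box C throughput = its input = 244.80 t/yr; τ = 1978 / 244.80 = 8.080 yr.

8.08 yr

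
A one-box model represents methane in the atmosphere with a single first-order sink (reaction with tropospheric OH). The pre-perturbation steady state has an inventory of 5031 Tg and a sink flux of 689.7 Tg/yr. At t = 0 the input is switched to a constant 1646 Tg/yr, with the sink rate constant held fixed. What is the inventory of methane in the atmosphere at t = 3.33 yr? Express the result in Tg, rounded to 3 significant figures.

7590 Tg

τ = M₀/F₀ = 5031/689.7 = 7.294 yr; rate constant k = 1/τ.
New steady state M_∞ = F₁/k = F₁·τ = 1646 × 7.294 = 12007 Tg.
M(t) = M_∞ + (M₀ − M_∞)·e^(−t/τ); t/τ = 3.33/7.294 = 0.4565, so e^(−t/τ) = 0.6335.
M(t) = 12007 − 6976 × 0.6335 = 7587.7 Tg.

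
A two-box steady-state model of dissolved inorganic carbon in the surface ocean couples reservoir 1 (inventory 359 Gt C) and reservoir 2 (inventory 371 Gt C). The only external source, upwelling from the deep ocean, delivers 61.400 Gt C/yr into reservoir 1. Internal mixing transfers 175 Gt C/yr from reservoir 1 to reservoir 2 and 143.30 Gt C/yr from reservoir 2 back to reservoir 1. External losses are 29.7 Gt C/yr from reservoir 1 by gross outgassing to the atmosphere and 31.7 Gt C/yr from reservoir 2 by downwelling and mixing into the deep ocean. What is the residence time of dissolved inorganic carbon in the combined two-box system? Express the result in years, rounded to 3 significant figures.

For the system as a whole, the A↔B exchange is internal and contributes nothing to the throughput; only the external sinks remove mass.
M_total = 359 + 371 = 730.00 Gt C.
ΣF_external_out = 29.7 + 31.7 = 61.400 Gt C/yr.
τ = M_total / ΣF_ext = 730.00 / 61.400 = 11.89 yr.

11.9 yr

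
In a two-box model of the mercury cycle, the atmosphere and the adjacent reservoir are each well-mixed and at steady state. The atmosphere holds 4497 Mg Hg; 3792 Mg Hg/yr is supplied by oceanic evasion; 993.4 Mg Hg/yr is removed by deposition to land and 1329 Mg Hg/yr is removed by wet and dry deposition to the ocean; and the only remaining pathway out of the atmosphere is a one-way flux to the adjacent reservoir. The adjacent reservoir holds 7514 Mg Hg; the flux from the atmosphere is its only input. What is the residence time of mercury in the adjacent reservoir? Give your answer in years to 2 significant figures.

5.1 yr

Balance the atmosphere: ΣF_in = 3792.0 Mg Hg/yr.
Flux to the adjacent reservoir = ΣF_in − (993.4 + 1329) = 1469.6 Mg Hg/yr.
At steady state the output of the adjacent reservoir equals its input, 1469.6 Mg Hg/yr.
τ = M / F = 7514 / 1469.6 = 5.113 yr.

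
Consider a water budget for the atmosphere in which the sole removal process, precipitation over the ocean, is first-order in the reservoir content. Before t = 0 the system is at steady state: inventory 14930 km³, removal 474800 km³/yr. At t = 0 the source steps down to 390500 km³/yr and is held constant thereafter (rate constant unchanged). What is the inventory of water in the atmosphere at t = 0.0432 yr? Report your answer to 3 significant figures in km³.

13000 km³

τ = M₀/F₀ = 14930/474800 = 0.03144 yr; rate constant k = 1/τ.
New steady state M_∞ = F₁/k = F₁·τ = 390500 × 0.03144 = 12279 km³.
M(t) = M_∞ + (M₀ − M_∞)·e^(−t/τ); t/τ = 0.0432/0.03144 = 1.374, so e^(−t/τ) = 0.2531.
M(t) = 12279 + 2651 × 0.2531 = 12950 km³.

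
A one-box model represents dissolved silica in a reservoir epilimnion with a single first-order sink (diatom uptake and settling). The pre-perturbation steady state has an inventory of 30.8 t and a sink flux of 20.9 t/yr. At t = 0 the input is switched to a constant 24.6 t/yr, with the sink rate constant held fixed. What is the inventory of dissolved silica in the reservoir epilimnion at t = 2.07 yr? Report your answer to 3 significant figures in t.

τ = M₀/F₀ = 30.8/20.9 = 1.474 yr; rate constant k = 1/τ.
New steady state M_∞ = F₁/k = F₁·τ = 24.6 × 1.474 = 36.253 t.
M(t) = M_∞ + (M₀ − M_∞)·e^(−t/τ); t/τ = 2.07/1.474 = 1.405, so e^(−t/τ) = 0.2455.
M(t) = 36.253 − 5.453 × 0.2455 = 34.914 t.

34.9 t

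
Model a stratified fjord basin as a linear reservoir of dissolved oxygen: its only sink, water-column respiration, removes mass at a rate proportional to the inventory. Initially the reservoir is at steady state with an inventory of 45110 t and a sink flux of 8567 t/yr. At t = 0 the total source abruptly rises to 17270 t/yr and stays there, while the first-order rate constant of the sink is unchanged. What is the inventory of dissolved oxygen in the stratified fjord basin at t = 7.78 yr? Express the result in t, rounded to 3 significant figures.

τ = M₀/F₀ = 45110/8567 = 5.266 yr; rate constant k = 1/τ.
New steady state M_∞ = F₁/k = F₁·τ = 17270 × 5.266 = 90936 t.
M(t) = M_∞ + (M₀ − M_∞)·e^(−t/τ); t/τ = 7.78/5.266 = 1.478, so e^(−t/τ) = 0.2282.
M(t) = 90936 − 45830 × 0.2282 = 80479 t.

80500 t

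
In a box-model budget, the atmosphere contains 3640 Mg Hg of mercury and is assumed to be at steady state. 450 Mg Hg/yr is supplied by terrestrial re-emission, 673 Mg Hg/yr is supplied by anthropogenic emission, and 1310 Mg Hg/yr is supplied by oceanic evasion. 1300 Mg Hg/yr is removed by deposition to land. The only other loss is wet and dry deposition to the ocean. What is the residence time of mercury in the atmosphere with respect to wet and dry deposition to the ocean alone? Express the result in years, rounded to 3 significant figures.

At steady state ΣF_in = ΣF_out.
ΣF_in = 450 + 673 + 1310 = 2433.0 Mg Hg/yr.
Wet and dry deposition to the ocean flux = ΣF_in − (1300) = 2433.0 − 1300 = 1133 Mg Hg/yr.
τ = M / F = 3640 / 1133 = 3.213 yr.

3.21 yr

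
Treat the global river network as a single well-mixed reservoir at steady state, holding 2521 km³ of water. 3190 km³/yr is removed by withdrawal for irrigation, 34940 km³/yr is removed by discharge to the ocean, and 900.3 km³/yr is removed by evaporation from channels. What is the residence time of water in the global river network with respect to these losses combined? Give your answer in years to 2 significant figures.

Total removal = 3190 + 34940 + 900.3 = 39030 km³/yr.
τ = M / ΣF_out = 2521 / 39030 = 0.06459 yr.

0.065 yr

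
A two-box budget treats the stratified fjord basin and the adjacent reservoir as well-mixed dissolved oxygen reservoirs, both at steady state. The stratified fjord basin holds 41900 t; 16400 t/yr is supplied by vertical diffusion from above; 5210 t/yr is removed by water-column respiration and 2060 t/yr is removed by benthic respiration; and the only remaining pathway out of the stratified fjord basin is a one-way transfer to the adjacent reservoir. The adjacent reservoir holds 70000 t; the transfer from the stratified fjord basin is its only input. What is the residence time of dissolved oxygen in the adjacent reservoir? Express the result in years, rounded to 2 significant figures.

7.7 yr

Balance the stratified fjord basin: ΣF_in = 16400 t/yr.
Transfer to the adjacent reservoir = ΣF_in − (5210 + 2060) = 9130.0 t/yr.
At steady state the output of the adjacent reservoir equals its input, 9130.0 t/yr.
τ = M / F = 70000 / 9130.0 = 7.667 yr.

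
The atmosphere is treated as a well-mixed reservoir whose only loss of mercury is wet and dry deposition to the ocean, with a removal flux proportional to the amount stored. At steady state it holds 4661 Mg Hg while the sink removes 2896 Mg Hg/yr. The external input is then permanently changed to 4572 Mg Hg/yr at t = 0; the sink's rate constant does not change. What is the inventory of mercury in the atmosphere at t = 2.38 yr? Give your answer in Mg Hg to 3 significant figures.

6740 Mg Hg

Residence time τ = M₀/F₀ = 1.609 yr. The eventual steady state is M_∞ = M₀·(F₁/F₀) = 4661 × 4572/2896 = 7358.5 Mg Hg.
The anomaly ΔM(t) = M(t) − M_∞ decays as ΔM₀·e^(−t/τ) with ΔM₀ = 4661 − 7358.5 = −2697 Mg Hg.
At t = 2.38 yr, e^(−t/τ) = e^(−1.479) = 0.2279, so ΔM = −614.8 Mg Hg and M = 7358.5 − 614.8 = 6743.6 Mg Hg.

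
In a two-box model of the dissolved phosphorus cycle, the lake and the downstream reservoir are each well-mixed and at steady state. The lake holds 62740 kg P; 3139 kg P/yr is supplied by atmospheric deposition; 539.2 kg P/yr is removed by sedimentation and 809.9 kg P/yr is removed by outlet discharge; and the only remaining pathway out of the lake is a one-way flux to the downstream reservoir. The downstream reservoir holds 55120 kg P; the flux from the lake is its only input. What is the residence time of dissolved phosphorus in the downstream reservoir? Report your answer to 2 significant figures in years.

Balance the lake: ΣF_in = 3139.0 kg P/yr.
Flux to the downstream reservoir = ΣF_in − (539.2 + 809.9) = 1789.9 kg P/yr.
At steady state the output of the downstream reservoir equals its input, 1789.9 kg P/yr.
τ = M / F = 55120 / 1789.9 = 30.80 yr.

31 yr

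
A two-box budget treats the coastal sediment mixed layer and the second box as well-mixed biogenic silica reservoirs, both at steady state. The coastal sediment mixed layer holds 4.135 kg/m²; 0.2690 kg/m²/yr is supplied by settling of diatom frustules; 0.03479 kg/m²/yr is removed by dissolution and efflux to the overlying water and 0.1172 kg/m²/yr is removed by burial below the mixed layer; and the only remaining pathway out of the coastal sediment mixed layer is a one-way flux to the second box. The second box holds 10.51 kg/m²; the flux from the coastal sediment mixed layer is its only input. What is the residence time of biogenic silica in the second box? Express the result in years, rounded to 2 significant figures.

90 yr

Balance the coastal sediment mixed layer: ΣF_in = 0.26900 kg/m²/yr.
Flux to the second box = ΣF_in − (0.03479 + 0.1172) = 0.11701 kg/m²/yr.
At steady state the output of the second box equals its input, 0.11701 kg/m²/yr.
τ = M / F = 10.51 / 0.11701 = 89.82 yr.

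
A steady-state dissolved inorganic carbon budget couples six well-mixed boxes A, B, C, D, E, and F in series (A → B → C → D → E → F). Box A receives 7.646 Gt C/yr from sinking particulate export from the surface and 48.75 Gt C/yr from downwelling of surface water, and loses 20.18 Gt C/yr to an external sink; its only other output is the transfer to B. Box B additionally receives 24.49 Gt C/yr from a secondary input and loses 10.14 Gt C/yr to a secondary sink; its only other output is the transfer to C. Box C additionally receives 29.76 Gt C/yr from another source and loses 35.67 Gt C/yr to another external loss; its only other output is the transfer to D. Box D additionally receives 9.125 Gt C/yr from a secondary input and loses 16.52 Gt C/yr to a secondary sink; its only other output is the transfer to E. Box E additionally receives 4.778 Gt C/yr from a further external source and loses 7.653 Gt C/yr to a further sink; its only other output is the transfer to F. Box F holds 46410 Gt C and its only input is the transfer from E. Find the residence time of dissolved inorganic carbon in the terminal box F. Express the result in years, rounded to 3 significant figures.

Box A: F(A→B) = (7.646 + 48.75) − 20.18 = 36.216 Gt C/yr.
Box B: F(B→C) = (36.216 + 24.49) − 10.14 = 50.566 Gt C/yr.
Box C: F(C→D) = (50.566 + 29.76) − 35.67 = 44.656 Gt C/yr.
Box D: F(D→E) = (44.656 + 9.125) − 16.52 = 37.261 Gt C/yr.
Box E: F(E→F) = (37.261 + 4.778) − 7.653 = 34.386 Gt C/yr.
Box F throughput = its input = 34.386 Gt C/yr; τ = 46410 / 34.386 = 1350 yr.

1350 yr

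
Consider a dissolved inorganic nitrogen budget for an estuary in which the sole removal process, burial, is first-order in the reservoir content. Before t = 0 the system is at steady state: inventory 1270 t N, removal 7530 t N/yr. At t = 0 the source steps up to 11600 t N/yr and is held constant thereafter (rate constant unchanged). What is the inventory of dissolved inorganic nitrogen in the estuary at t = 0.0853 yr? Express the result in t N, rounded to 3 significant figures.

1540 t N

The sink rate constant is k = F₀/M₀ = 7530/1270 = 5.929 yr⁻¹.
Solving dM/dt = F₁ − kM with M(0) = M₀ gives M(t) = F₁/k + (M₀ − F₁/k)·e^(−kt).
F₁/k = 11600/5.929 = 1956.4 t N; kt = 5.929 × 0.0853 = 0.5058, e^(−kt) = 0.6031.
M(0.0853) = 1956.4 + (1270 − 1956.4) × 0.6031 = 1956.4 − 414.0 = 1542.5 t N.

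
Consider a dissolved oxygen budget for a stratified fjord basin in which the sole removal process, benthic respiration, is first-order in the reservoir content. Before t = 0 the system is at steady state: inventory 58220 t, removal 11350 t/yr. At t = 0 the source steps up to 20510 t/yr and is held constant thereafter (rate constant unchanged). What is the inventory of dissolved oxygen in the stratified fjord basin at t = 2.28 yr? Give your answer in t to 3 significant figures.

75100 t

τ = M₀/F₀ = 58220/11350 = 5.130 yr; rate constant k = 1/τ.
New steady state M_∞ = F₁/k = F₁·τ = 20510 × 5.130 = 105210 t.
M(t) = M_∞ + (M₀ − M_∞)·e^(−t/τ); t/τ = 2.28/5.130 = 0.4445, so e^(−t/τ) = 0.6412.
M(t) = 105210 − 46990 × 0.6412 = 75081 t.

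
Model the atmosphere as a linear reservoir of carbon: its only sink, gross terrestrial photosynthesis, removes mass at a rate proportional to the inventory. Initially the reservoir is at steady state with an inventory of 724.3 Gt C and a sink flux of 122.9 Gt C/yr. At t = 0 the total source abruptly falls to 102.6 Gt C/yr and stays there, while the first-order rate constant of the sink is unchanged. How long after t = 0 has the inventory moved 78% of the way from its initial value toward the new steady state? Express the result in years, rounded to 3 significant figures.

8.92 yr

τ = M₀/F₀ = 724.3/122.9 = 5.893 yr.
The remaining gap fraction is e^(−t/τ); 78% covered ⇒ e^(−t/τ) = 0.220.
t = −τ ln(0.220) = 5.893 × 1.514 = 8.923 yr.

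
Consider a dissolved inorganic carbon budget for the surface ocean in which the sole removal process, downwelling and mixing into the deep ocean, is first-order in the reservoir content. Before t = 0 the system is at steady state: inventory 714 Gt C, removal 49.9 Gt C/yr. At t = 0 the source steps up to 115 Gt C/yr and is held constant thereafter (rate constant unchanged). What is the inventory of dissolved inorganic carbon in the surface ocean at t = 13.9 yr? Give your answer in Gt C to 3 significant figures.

1290 Gt C

Residence time τ = M₀/F₀ = 14.31 yr. The eventual steady state is M_∞ = M₀·(F₁/F₀) = 714 × 115/49.9 = 1645.5 Gt C.
The anomaly ΔM(t) = M(t) − M_∞ decays as ΔM₀·e^(−t/τ) with ΔM₀ = 714 − 1645.5 = −931.5 Gt C.
At t = 13.9 yr, e^(−t/τ) = e^(−0.9714) = 0.3785, so ΔM = −352.6 Gt C and M = 1645.5 − 352.6 = 1292.9 Gt C.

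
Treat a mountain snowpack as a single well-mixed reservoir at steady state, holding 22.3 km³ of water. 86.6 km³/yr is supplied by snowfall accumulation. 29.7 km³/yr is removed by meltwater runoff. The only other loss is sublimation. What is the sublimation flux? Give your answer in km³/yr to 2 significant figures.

At steady state ΣF_in = ΣF_out.
ΣF_in = 86.600 km³/yr.
Sublimation flux = ΣF_in − (29.7) = 86.600 − 29.70 = 56.90 km³/yr.

57 km³/yr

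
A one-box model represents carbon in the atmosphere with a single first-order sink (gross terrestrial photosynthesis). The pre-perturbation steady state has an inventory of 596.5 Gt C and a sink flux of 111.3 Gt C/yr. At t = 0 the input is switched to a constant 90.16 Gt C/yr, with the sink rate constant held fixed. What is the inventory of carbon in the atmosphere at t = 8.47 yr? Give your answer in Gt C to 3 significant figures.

τ = M₀/F₀ = 596.5/111.3 = 5.359 yr; rate constant k = 1/τ.
New steady state M_∞ = F₁/k = F₁·τ = 90.16 × 5.359 = 483.20 Gt C.
M(t) = M_∞ + (M₀ − M_∞)·e^(−t/τ); t/τ = 8.47/5.359 = 1.580, so e^(−t/τ) = 0.2059.
M(t) = 483.20 + 113.3 × 0.2059 = 506.53 Gt C.

507 Gt C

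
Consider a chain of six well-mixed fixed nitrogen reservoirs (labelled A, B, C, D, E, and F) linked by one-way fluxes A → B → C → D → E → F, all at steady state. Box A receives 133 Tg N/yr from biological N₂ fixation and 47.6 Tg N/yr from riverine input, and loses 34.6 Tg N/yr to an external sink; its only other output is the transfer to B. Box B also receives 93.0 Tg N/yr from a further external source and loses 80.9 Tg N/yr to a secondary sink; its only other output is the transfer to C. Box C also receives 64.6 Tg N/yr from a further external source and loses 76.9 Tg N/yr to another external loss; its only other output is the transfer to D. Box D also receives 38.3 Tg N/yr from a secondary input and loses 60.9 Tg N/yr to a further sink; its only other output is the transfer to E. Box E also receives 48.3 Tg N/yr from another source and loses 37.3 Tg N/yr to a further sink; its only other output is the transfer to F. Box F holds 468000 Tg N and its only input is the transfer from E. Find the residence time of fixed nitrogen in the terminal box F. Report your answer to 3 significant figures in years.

3490 yr

Box A: F(A→B) = (133 + 47.6) − 34.6 = 146.00 Tg N/yr.
Box B: F(B→C) = (146.00 + 93.0) − 80.9 = 158.10 Tg N/yr.
Box C: F(C→D) = (158.10 + 64.6) − 76.9 = 145.80 Tg N/yr.
Box D: F(D→E) = (145.80 + 38.3) − 60.9 = 123.20 Tg N/yr.
Box E: F(E→F) = (123.20 + 48.3) − 37.3 = 134.20 Tg N/yr.
Box F throughput = its input = 134.20 Tg N/yr; τ = 468000 / 134.20 = 3487 yr.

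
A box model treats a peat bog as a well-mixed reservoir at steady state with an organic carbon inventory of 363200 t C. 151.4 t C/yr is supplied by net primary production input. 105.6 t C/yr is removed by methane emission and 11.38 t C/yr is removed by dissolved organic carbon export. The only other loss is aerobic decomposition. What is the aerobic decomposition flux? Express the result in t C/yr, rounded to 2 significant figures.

At steady state ΣF_in = ΣF_out.
ΣF_in = 151.40 t C/yr.
Aerobic decomposition flux = ΣF_in − (105.6 + 11.38) = 151.40 − 117.0 = 34.42 t C/yr.

34 t C/yr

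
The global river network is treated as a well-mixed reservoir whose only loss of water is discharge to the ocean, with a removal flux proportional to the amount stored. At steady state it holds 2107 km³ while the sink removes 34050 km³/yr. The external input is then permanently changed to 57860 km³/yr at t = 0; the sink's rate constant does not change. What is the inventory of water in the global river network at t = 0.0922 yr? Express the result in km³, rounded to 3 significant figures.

The sink rate constant is k = F₀/M₀ = 34050/2107 = 16.16 yr⁻¹.
Solving dM/dt = F₁ − kM with M(0) = M₀ gives M(t) = F₁/k + (M₀ − F₁/k)·e^(−kt).
F₁/k = 57860/16.16 = 3580.4 km³; kt = 16.16 × 0.0922 = 1.490, e^(−kt) = 0.2254.
M(0.0922) = 3580.4 + (2107 − 3580.4) × 0.2254 = 3580.4 − 332.1 = 3248.3 km³.

3250 km³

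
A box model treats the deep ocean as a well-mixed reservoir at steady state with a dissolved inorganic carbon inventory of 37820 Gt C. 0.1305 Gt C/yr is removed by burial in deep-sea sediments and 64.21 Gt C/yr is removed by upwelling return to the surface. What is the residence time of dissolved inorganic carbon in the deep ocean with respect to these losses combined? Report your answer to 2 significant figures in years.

Total removal = 0.1305 + 64.21 = 64.340 Gt C/yr.
τ = M / ΣF_out = 37820 / 64.340 = 587.8 yr.

590 yr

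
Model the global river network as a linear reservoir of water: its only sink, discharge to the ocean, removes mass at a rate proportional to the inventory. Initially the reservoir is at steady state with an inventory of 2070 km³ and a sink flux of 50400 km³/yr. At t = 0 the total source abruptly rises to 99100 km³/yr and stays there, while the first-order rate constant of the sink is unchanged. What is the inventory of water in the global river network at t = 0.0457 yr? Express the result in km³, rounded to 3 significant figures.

3410 km³

The sink rate constant is k = F₀/M₀ = 50400/2070 = 24.35 yr⁻¹.
Solving dM/dt = F₁ − kM with M(0) = M₀ gives M(t) = F₁/k + (M₀ − F₁/k)·e^(−kt).
F₁/k = 99100/24.35 = 4070.2 km³; kt = 24.35 × 0.0457 = 1.113, e^(−kt) = 0.3287.
M(0.0457) = 4070.2 + (2070 − 4070.2) × 0.3287 = 4070.2 − 657.4 = 3412.8 km³.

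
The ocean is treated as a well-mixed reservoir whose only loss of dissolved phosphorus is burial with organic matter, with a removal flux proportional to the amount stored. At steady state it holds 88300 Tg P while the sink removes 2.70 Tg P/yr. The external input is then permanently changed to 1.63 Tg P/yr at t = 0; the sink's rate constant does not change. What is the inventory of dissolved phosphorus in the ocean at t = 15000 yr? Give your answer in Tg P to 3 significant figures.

75400 Tg P

τ = M₀/F₀ = 88300/2.70 = 32700 yr; rate constant k = 1/τ.
New steady state M_∞ = F₁/k = F₁·τ = 1.63 × 32700 = 53307 Tg P.
M(t) = M_∞ + (M₀ − M_∞)·e^(−t/τ); t/τ = 15000/32700 = 0.4587, so e^(−t/τ) = 0.6321.
M(t) = 53307 + 34990 × 0.6321 = 75427 Tg P.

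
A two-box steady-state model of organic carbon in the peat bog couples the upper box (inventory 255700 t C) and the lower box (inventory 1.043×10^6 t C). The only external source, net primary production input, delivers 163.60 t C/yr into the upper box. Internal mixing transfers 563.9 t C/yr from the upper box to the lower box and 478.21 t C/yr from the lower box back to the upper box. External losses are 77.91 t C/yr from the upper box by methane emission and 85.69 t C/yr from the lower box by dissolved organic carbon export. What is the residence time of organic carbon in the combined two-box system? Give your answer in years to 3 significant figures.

Treat the two boxes together as one reservoir: the mixing fluxes between them are internal recycling, so τ = ΣM / Σ(external losses).
M_total = 255700 + 1.043×10^6 = 1.2987×10^6 t C.
ΣF_external_out = 77.91 + 85.69 = 163.60 t C/yr.
τ = M_total / ΣF_ext = 1.2987×10^6 / 163.60 = 7938 yr.

7940 yr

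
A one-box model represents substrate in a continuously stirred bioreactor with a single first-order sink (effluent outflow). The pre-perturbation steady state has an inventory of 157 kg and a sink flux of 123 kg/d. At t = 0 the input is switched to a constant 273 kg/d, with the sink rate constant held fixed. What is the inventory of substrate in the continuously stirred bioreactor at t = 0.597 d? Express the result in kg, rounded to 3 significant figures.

229 kg

τ = M₀/F₀ = 157/123 = 1.276 d; rate constant k = 1/τ.
New steady state M_∞ = F₁/k = F₁·τ = 273 × 1.276 = 348.46 kg.
M(t) = M_∞ + (M₀ − M_∞)·e^(−t/τ); t/τ = 0.597/1.276 = 0.4677, so e^(−t/τ) = 0.6264.
M(t) = 348.46 − 191.5 × 0.6264 = 228.52 kg.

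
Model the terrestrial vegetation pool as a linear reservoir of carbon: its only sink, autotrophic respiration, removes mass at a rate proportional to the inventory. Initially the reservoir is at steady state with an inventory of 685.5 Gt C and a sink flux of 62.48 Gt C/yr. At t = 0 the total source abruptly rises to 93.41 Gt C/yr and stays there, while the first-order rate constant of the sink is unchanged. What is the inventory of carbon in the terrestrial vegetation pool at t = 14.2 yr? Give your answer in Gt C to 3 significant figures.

Residence time τ = M₀/F₀ = 10.97 yr. The eventual steady state is M_∞ = M₀·(F₁/F₀) = 685.5 × 93.41/62.48 = 1024.8 Gt C.
The anomaly ΔM(t) = M(t) − M_∞ decays as ΔM₀·e^(−t/τ) with ΔM₀ = 685.5 − 1024.8 = −339.3 Gt C.
At t = 14.2 yr, e^(−t/τ) = e^(−1.294) = 0.2741, so ΔM = −93.02 Gt C and M = 1024.8 − 93.02 = 931.83 Gt C.

932 Gt C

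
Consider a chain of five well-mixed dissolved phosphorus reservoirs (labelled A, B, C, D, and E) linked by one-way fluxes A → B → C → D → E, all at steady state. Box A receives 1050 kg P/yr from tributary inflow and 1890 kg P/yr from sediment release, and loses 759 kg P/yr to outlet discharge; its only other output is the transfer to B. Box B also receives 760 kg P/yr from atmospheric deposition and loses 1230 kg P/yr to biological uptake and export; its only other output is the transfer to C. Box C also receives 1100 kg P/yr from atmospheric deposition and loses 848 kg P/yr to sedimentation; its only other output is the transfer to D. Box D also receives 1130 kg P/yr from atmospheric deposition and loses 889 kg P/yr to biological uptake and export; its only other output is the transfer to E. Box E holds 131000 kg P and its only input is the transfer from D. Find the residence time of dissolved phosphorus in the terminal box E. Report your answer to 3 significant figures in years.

59.4 yr

Box A: F(A→B) = (1050 + 1890) − 759 = 2181.0 kg P/yr.
Box B: F(B→C) = (2181.0 + 760) − 1230 = 1711.0 kg P/yr.
Box C: F(C→D) = (1711.0 + 1100) − 848 = 1963.0 kg P/yr.
Box D: F(D→E) = (1963.0 + 1130) − 889 = 2204.0 kg P/yr.
Box E throughput = its input = 2204.0 kg P/yr; τ = 131000 / 2204.0 = 59.44 yr.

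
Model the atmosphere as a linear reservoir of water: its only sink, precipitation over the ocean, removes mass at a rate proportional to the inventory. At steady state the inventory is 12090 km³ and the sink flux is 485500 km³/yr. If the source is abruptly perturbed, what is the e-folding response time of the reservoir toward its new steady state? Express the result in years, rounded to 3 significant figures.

For a linear reservoir the response time equals the residence time τ = M/F.
τ = 12090 / 485500 = 0.02490 yr.

0.0249 yr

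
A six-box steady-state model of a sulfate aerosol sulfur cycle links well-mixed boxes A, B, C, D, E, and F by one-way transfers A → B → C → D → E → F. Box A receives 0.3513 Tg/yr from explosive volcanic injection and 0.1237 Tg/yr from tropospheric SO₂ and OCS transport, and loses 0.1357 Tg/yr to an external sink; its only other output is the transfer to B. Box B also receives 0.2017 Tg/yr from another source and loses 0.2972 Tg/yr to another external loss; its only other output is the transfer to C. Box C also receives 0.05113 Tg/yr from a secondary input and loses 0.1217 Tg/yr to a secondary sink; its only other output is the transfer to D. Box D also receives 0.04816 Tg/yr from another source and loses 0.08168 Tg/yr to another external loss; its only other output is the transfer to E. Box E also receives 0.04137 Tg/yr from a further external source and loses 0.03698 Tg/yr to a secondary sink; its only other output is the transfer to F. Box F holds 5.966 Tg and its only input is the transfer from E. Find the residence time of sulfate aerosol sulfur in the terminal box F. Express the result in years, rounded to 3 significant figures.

Box A: F(A→B) = (0.3513 + 0.1237) − 0.1357 = 0.33930 Tg/yr.
Box B: F(B→C) = (0.33930 + 0.2017) − 0.2972 = 0.24380 Tg/yr.
Box C: F(C→D) = (0.24380 + 0.05113) − 0.1217 = 0.17323 Tg/yr.
Box D: F(D→E) = (0.17323 + 0.04816) − 0.08168 = 0.13971 Tg/yr.
Box E: F(E→F) = (0.13971 + 0.04137) − 0.03698 = 0.14410 Tg/yr.
Box F throughput = its input = 0.14410 Tg/yr; τ = 5.966 / 0.14410 = 41.40 yr.

41.4 yr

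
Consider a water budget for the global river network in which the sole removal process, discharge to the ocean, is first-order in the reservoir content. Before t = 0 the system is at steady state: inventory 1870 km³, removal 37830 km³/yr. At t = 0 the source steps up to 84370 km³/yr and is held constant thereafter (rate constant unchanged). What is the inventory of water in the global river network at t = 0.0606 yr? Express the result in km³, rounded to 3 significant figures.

Residence time τ = M₀/F₀ = 0.04943 yr. The eventual steady state is M_∞ = M₀·(F₁/F₀) = 1870 × 84370/37830 = 4170.5 km³.
The anomaly ΔM(t) = M(t) − M_∞ decays as ΔM₀·e^(−t/τ) with ΔM₀ = 1870 − 4170.5 = −2301 km³.
At t = 0.0606 yr, e^(−t/τ) = e^(−1.226) = 0.2935, so ΔM = −675.2 km³ and M = 4170.5 − 675.2 = 3495.4 km³.

3500 km³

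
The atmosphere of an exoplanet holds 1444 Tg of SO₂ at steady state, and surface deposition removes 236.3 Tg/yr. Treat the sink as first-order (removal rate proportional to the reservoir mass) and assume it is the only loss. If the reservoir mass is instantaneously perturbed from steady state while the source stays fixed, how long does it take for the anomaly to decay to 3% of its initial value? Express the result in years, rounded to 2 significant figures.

For a linear reservoir the anomaly decays as exp(−t/τ) with τ = M/F = 1444/236.3 = 6.111 yr.
exp(−t/τ) = 0.03 ⇒ t = −τ ln(0.03) = 6.111 × 3.507 = 21.43 yr.

21 yr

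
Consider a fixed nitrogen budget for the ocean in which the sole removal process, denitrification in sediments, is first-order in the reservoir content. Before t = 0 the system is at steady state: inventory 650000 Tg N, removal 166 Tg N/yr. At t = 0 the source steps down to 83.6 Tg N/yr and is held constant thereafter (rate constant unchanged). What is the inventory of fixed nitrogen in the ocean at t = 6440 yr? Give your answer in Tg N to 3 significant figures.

Residence time τ = M₀/F₀ = 3916 yr. The eventual steady state is M_∞ = M₀·(F₁/F₀) = 650000 × 83.6/166 = 327350 Tg N.
The anomaly ΔM(t) = M(t) − M_∞ decays as ΔM₀·e^(−t/τ) with ΔM₀ = 650000 − 327350 = 322700 Tg N.
At t = 6440 yr, e^(−t/τ) = e^(−1.645) = 0.1931, so ΔM = 62300 Tg N and M = 327350 + 62300 = 389650 Tg N.

390000 Tg N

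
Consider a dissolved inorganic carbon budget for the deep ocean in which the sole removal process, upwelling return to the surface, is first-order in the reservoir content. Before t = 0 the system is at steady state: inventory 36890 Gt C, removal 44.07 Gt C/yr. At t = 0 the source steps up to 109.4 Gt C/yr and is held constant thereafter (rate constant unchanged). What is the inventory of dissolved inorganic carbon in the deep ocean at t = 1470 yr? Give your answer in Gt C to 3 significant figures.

Residence time τ = M₀/F₀ = 837.1 yr. The eventual steady state is M_∞ = M₀·(F₁/F₀) = 36890 × 109.4/44.07 = 91576 Gt C.
The anomaly ΔM(t) = M(t) − M_∞ decays as ΔM₀·e^(−t/τ) with ΔM₀ = 36890 − 91576 = −54690 Gt C.
At t = 1470 yr, e^(−t/τ) = e^(−1.756) = 0.1727, so ΔM = −9445 Gt C and M = 91576 − 9445 = 82131 Gt C.

82100 Gt C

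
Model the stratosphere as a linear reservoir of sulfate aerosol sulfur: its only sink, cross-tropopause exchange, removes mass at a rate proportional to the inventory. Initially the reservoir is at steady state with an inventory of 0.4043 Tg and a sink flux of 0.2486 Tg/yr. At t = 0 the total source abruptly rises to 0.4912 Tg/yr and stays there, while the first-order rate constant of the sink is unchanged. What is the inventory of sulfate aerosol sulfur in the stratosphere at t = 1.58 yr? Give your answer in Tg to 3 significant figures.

0.650 Tg

τ = M₀/F₀ = 0.4043/0.2486 = 1.626 yr; rate constant k = 1/τ.
New steady state M_∞ = F₁/k = F₁·τ = 0.4912 × 1.626 = 0.79884 Tg.
M(t) = M_∞ + (M₀ − M_∞)·e^(−t/τ); t/τ = 1.58/1.626 = 0.9715, so e^(−t/τ) = 0.3785.
M(t) = 0.79884 − 0.3945 × 0.3785 = 0.64951 Tg.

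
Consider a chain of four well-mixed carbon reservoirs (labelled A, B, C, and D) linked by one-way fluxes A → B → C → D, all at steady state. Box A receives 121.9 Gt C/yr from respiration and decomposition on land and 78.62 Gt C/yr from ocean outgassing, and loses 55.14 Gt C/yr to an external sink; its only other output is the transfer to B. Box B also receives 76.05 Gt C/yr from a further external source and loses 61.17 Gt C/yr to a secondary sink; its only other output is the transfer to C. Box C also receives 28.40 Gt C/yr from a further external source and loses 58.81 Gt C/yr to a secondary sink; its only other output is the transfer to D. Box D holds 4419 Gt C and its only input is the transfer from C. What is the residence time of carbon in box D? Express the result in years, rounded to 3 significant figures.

34.0 yr

Box A: F(A→B) = (121.9 + 78.62) − 55.14 = 145.38 Gt C/yr.
Box B: F(B→C) = (145.38 + 76.05) − 61.17 = 160.26 Gt C/yr.
Box C: F(C→D) = (160.26 + 28.40) − 58.81 = 129.85 Gt C/yr.
Box D throughput = its input = 129.85 Gt C/yr; τ = 4419 / 129.85 = 34.03 yr.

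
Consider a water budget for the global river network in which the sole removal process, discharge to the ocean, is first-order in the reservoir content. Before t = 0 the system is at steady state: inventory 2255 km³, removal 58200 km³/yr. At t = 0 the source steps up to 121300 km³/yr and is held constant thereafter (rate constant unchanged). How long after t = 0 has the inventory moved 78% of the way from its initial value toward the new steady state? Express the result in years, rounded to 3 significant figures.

0.0587 yr

τ = M₀/F₀ = 2255/58200 = 0.03875 yr.
The remaining gap fraction is e^(−t/τ); 78% covered ⇒ e^(−t/τ) = 0.220.
t = −τ ln(0.220) = 0.03875 × 1.514 = 0.05867 yr.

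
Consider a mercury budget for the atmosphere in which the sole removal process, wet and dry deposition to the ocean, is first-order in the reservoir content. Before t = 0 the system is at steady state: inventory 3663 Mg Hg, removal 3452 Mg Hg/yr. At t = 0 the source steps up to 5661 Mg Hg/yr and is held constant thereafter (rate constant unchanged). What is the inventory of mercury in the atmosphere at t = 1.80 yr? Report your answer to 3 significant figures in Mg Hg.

The sink rate constant is k = F₀/M₀ = 3452/3663 = 0.9424 yr⁻¹.
Solving dM/dt = F₁ − kM with M(0) = M₀ gives M(t) = F₁/k + (M₀ − F₁/k)·e^(−kt).
F₁/k = 5661/0.9424 = 6007.0 Mg Hg; kt = 0.9424 × 1.80 = 1.696, e^(−kt) = 0.1834.
M(1.80) = 6007.0 + (3663 − 6007.0) × 0.1834 = 6007.0 − 429.8 = 5577.2 Mg Hg.

5580 Mg Hg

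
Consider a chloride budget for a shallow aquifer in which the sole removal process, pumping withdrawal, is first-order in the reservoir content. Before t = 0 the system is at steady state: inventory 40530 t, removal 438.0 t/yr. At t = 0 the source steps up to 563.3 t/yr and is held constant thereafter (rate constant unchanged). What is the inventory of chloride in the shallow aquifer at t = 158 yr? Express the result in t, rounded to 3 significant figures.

The sink rate constant is k = F₀/M₀ = 438.0/40530 = 0.01081 yr⁻¹.
Solving dM/dt = F₁ − kM with M(0) = M₀ gives M(t) = F₁/k + (M₀ − F₁/k)·e^(−kt).
F₁/k = 563.3/0.01081 = 52125 t; kt = 0.01081 × 158 = 1.707, e^(−kt) = 0.1813.
M(158) = 52125 + (40530 − 52125) × 0.1813 = 52125 − 2102 = 50022 t.

50000 t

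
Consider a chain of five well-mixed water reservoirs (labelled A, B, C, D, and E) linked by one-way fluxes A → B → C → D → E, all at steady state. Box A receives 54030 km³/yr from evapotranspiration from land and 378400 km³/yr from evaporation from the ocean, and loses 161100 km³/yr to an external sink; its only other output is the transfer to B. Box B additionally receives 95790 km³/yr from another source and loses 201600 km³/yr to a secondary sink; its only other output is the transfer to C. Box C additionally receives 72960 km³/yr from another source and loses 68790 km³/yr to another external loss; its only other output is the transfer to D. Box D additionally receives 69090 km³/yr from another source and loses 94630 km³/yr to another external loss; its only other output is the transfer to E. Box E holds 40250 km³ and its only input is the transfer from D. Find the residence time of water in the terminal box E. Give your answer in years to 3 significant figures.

Box A: F(A→B) = (54030 + 378400) − 161100 = 271330 km³/yr.
Box B: F(B→C) = (271330 + 95790) − 201600 = 165520 km³/yr.
Box C: F(C→D) = (165520 + 72960) − 68790 = 169690 km³/yr.
Box D: F(D→E) = (169690 + 69090) − 94630 = 144150 km³/yr.
Box E throughput = its input = 144150 km³/yr; τ = 40250 / 144150 = 0.2792 yr.

0.279 yr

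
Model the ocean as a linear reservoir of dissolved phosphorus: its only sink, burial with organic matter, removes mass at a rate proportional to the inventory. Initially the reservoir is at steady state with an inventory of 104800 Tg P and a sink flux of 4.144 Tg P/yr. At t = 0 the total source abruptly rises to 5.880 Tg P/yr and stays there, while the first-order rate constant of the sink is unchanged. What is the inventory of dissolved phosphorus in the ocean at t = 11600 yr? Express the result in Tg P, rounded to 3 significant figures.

Residence time τ = M₀/F₀ = 25290 yr. The eventual steady state is M_∞ = M₀·(F₁/F₀) = 104800 × 5.880/4.144 = 148700 Tg P.
The anomaly ΔM(t) = M(t) − M_∞ decays as ΔM₀·e^(−t/τ) with ΔM₀ = 104800 − 148700 = −43900 Tg P.
At t = 11600 yr, e^(−t/τ) = e^(−0.4587) = 0.6321, so ΔM = −27750 Tg P and M = 148700 − 27750 = 120950 Tg P.

121000 Tg P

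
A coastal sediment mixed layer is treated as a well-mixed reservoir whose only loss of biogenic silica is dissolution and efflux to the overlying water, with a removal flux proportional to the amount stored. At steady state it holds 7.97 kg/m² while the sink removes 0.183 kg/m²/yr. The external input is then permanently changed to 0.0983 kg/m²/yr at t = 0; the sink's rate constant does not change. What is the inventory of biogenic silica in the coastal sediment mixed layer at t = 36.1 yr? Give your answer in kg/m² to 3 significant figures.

Residence time τ = M₀/F₀ = 43.55 yr. The eventual steady state is M_∞ = M₀·(F₁/F₀) = 7.97 × 0.0983/0.183 = 4.2812 kg/m².
The anomaly ΔM(t) = M(t) − M_∞ decays as ΔM₀·e^(−t/τ) with ΔM₀ = 7.97 − 4.2812 = 3.689 kg/m².
At t = 36.1 yr, e^(−t/τ) = e^(−0.8289) = 0.4365, so ΔM = 1.610 kg/m² and M = 4.2812 + 1.610 = 5.8914 kg/m².

5.89 kg/m²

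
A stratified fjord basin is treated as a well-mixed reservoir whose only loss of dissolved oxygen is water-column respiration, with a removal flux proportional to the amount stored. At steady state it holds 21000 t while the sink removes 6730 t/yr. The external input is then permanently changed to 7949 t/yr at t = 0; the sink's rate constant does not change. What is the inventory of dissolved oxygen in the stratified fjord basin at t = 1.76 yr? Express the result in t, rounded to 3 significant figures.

22600 t

Residence time τ = M₀/F₀ = 3.120 yr. The eventual steady state is M_∞ = M₀·(F₁/F₀) = 21000 × 7949/6730 = 24804 t.
The anomaly ΔM(t) = M(t) − M_∞ decays as ΔM₀·e^(−t/τ) with ΔM₀ = 21000 − 24804 = −3804 t.
At t = 1.76 yr, e^(−t/τ) = e^(−0.5640) = 0.5689, so ΔM = −2164 t and M = 24804 − 2164 = 22640 t.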